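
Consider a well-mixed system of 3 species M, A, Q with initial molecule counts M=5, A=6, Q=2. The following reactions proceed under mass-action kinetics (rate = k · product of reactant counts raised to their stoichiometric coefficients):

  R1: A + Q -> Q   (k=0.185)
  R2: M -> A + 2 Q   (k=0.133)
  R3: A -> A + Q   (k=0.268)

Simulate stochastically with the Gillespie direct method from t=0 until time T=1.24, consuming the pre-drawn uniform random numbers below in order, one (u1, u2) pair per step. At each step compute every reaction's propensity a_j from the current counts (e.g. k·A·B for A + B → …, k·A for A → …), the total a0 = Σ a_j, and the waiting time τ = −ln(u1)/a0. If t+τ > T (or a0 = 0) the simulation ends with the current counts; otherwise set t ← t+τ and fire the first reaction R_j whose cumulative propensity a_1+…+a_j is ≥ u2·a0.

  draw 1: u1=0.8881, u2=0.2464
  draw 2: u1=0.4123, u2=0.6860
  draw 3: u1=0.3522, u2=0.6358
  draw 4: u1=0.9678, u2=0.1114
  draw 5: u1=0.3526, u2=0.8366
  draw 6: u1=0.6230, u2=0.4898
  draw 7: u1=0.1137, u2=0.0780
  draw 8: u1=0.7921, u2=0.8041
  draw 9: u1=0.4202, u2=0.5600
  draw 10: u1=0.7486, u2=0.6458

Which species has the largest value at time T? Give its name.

t=0.000: M=5 A=6 Q=2
Draw 1: a1=2.220, a2=0.665, a3=1.608, a0=4.493; τ=−ln(0.8881)/4.493=0.026 → t=0.026; u2·a0=0.2464·4.493=1.107 ≤ a1=2.220 → R1 fires; M=5 A=5 Q=2
Draw 2: a1=1.850, a2=0.665, a3=1.340, a0=3.855; τ=−ln(0.4123)/3.855=0.230 → t=0.256; u2·a0=0.6860·3.855=2.645; a1+a2=2.515 < 2.645 ≤ a1+…+a3=3.855 → R3 fires; M=5 A=5 Q=3
Draw 3: a1=2.775, a2=0.665, a3=1.340, a0=4.780; τ=−ln(0.3522)/4.780=0.218 → t=0.475; u2·a0=0.6358·4.780=3.039; a1=2.775 < 3.039 ≤ a1+a2=3.440 → R2 fires; M=4 A=6 Q=5
Draw 4: a1=5.550, a2=0.532, a3=1.608, a0=7.690; τ=−ln(0.9678)/7.690=0.004 → t=0.479; u2·a0=0.1114·7.690=0.857 ≤ a1=5.550 → R1 fires; M=4 A=5 Q=5
Draw 5: a1=4.625, a2=0.532, a3=1.340, a0=6.497; τ=−ln(0.3526)/6.497=0.160 → t=0.639; u2·a0=0.8366·6.497=5.435; a1+a2=5.157 < 5.435 ≤ a1+…+a3=6.497 → R3 fires; M=4 A=5 Q=6
Draw 6: a1=5.550, a2=0.532, a3=1.340, a0=7.422; τ=−ln(0.6230)/7.422=0.064 → t=0.703; u2·a0=0.4898·7.422=3.635 ≤ a1=5.550 → R1 fires; M=4 A=4 Q=6
Draw 7: a1=4.440, a2=0.532, a3=1.072, a0=6.044; τ=−ln(0.1137)/6.044=0.360 → t=1.063; u2·a0=0.0780·6.044=0.471 ≤ a1=4.440 → R1 fires; M=4 A=3 Q=6
Draw 8: a1=3.330, a2=0.532, a3=0.804, a0=4.666; τ=−ln(0.7921)/4.666=0.050 → t=1.113; u2·a0=0.8041·4.666=3.752; a1=3.330 < 3.752 ≤ a1+a2=3.862 → R2 fires; M=3 A=4 Q=8
Draw 9: a1=5.920, a2=0.399, a3=1.072, a0=7.391; τ=−ln(0.4202)/7.391=0.117 → t=1.230; u2·a0=0.5600·7.391=4.139 ≤ a1=5.920 → R1 fires; M=3 A=3 Q=8
Draw 10: a1=4.440, a2=0.399, a3=0.804, a0=5.643; τ=−ln(0.7486)/5.643=0.051 → t=1.281 > T=1.24: stop.
At T=1.24: M=3 A=3 Q=8; the largest is Q.

Dominant species at T: Q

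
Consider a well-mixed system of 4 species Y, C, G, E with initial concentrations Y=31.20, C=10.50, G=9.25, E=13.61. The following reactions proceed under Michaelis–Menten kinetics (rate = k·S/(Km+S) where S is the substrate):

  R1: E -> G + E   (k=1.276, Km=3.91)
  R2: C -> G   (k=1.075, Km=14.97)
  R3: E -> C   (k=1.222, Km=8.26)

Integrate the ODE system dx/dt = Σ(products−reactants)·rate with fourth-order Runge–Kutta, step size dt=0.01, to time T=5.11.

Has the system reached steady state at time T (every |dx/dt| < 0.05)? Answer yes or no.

RK4 with dt=0.01: 511 steps to T=5.11. Trajectory (selected grid times):
t=0.00: Y=31.20 C=10.50 G=9.25 E=13.61
t=0.57: Y=31.20 C=10.68 G=10.07 E=13.18
t=1.14: Y=31.20 C=10.85 G=10.88 E=12.75
t=1.70: Y=31.20 C=11.00 G=11.68 E=12.34
t=2.27: Y=31.20 C=11.16 G=12.49 E=11.93
t=2.84: Y=31.20 C=11.30 G=13.30 E=11.52
t=3.41: Y=31.20 C=11.44 G=14.10 E=11.12
t=3.97: Y=31.20 C=11.57 G=14.89 E=10.73
t=4.54: Y=31.20 C=11.69 G=15.69 E=10.34
t=5.11: Y=31.20 C=11.81 G=16.49 E=9.95
Rates at T: R1=0.9161, R2=0.4740, R3=0.6678
dx/dt at T (Σ net stoichiometry × rate): Y=+0.0000, C=+0.1937, G=+1.3901, E=-0.6678
Largest |dx/dt| is |+1.3901| (G) ≥ 0.05 → not steady.

Steady state at T: no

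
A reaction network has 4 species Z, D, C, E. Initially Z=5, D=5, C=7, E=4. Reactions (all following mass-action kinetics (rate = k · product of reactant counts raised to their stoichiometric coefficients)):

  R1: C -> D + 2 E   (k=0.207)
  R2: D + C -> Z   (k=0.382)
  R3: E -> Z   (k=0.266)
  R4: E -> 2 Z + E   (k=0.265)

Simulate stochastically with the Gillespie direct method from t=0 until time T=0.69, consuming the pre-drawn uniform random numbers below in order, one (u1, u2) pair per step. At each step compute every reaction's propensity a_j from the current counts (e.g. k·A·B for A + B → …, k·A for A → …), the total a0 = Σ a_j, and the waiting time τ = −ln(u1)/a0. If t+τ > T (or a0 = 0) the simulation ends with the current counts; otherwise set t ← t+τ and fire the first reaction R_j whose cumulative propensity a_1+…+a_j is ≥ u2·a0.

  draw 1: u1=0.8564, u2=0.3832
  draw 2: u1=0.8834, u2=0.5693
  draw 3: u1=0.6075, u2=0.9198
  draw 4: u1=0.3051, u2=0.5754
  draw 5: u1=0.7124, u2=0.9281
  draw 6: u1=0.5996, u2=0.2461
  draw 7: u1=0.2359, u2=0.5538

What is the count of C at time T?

t=0.000: Z=5 D=5 C=7 E=4
Draw 1: a1=1.449, a2=13.370, a3=1.064, a4=1.060, a0=16.943; τ=−ln(0.8564)/16.943=0.009 → t=0.009; u2·a0=0.3832·16.943=6.493; a1=1.449 < 6.493 ≤ a1+a2=14.819 → R2 fires; Z=6 D=4 C=6 E=4
Draw 2: a1=1.242, a2=9.168, a3=1.064, a4=1.060, a0=12.534; τ=−ln(0.8834)/12.534=0.010 → t=0.019; u2·a0=0.5693·12.534=7.136; a1=1.242 < 7.136 ≤ a1+a2=10.410 → R2 fires; Z=7 D=3 C=5 E=4
Draw 3: a1=1.035, a2=5.730, a3=1.064, a4=1.060, a0=8.889; τ=−ln(0.6075)/8.889=0.056 → t=0.075; u2·a0=0.9198·8.889=8.176; a1+…+a3=7.829 < 8.176 ≤ a1+…+a4=8.889 → R4 fires; Z=9 D=3 C=5 E=4
Draw 4: a1=1.035, a2=5.730, a3=1.064, a4=1.060, a0=8.889; τ=−ln(0.3051)/8.889=0.134 → t=0.209; u2·a0=0.5754·8.889=5.115; a1=1.035 < 5.115 ≤ a1+a2=6.765 → R2 fires; Z=10 D=2 C=4 E=4
Draw 5: a1=0.828, a2=3.056, a3=1.064, a4=1.060, a0=6.008; τ=−ln(0.7124)/6.008=0.056 → t=0.265; u2·a0=0.9281·6.008=5.576; a1+…+a3=4.948 < 5.576 ≤ a1+…+a4=6.008 → R4 fires; Z=12 D=2 C=4 E=4
Draw 6: a1=0.828, a2=3.056, a3=1.064, a4=1.060, a0=6.008; τ=−ln(0.5996)/6.008=0.085 → t=0.350; u2·a0=0.2461·6.008=1.479; a1=0.828 < 1.479 ≤ a1+a2=3.884 → R2 fires; Z=13 D=1 C=3 E=4
Draw 7: a1=0.621, a2=1.146, a3=1.064, a4=1.060, a0=3.891; τ=−ln(0.2359)/3.891=0.371 → t=0.721 > T=0.69: stop.
Read off C at T=0.69: 3

C at T = 3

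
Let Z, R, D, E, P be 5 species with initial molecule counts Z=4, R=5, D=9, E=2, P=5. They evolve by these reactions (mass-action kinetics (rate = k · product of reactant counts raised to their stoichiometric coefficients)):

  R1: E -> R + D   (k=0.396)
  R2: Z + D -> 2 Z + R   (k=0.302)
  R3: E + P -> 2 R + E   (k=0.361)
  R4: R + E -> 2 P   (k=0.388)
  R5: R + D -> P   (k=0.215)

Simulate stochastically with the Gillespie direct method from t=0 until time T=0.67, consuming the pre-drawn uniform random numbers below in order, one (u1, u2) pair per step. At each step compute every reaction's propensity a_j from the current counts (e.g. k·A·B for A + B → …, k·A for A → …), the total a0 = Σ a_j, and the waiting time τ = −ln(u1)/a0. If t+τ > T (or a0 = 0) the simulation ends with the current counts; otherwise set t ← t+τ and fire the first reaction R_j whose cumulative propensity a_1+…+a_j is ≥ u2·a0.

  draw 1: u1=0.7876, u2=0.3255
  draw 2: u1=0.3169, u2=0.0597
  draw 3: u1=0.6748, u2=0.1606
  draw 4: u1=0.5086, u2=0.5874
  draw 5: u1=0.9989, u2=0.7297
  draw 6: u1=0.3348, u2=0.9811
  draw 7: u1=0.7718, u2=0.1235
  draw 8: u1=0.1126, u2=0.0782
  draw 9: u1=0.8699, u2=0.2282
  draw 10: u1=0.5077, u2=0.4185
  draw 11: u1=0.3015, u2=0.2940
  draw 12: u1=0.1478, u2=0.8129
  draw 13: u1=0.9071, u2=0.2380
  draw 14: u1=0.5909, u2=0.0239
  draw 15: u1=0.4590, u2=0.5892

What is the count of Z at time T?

t=0.000: Z=4 R=5 D=9 E=2 P=5
Draw 1: a1=0.792, a2=10.872, a3=3.610, a4=3.880, a5=9.675, a0=28.829; τ=−ln(0.7876)/28.829=0.008 → t=0.008; u2·a0=0.3255·28.829=9.384; a1=0.792 < 9.384 ≤ a1+a2=11.664 → R2 fires; Z=5 R=6 D=8 E=2 P=5
Draw 2: a1=0.792, a2=12.080, a3=3.610, a4=4.656, a5=10.320, a0=31.458; τ=−ln(0.3169)/31.458=0.037 → t=0.045; u2·a0=0.0597·31.458=1.878; a1=0.792 < 1.878 ≤ a1+a2=12.872 → R2 fires; Z=6 R=7 D=7 E=2 P=5
Draw 3: a1=0.792, a2=12.684, a3=3.610, a4=5.432, a5=10.535, a0=33.053; τ=−ln(0.6748)/33.053=0.012 → t=0.057; u2·a0=0.1606·33.053=5.308; a1=0.792 < 5.308 ≤ a1+a2=13.476 → R2 fires; Z=7 R=8 D=6 E=2 P=5
Draw 4: a1=0.792, a2=12.684, a3=3.610, a4=6.208, a5=10.320, a0=33.614; τ=−ln(0.5086)/33.614=0.020 → t=0.077; u2·a0=0.5874·33.614=19.745; a1+…+a3=17.086 < 19.745 ≤ a1+…+a4=23.294 → R4 fires; Z=7 R=7 D=6 E=1 P=7
Draw 5: a1=0.396, a2=12.684, a3=2.527, a4=2.716, a5=9.030, a0=27.353; τ=−ln(0.9989)/27.353=0.000 → t=0.077; u2·a0=0.7297·27.353=19.959; a1+…+a4=18.323 < 19.959 ≤ a1+…+a5=27.353 → R5 fires; Z=7 R=6 D=5 E=1 P=8
Draw 6: a1=0.396, a2=10.570, a3=2.888, a4=2.328, a5=6.450, a0=22.632; τ=−ln(0.3348)/22.632=0.048 → t=0.125; u2·a0=0.9811·22.632=22.204; a1+…+a4=16.182 < 22.204 ≤ a1+…+a5=22.632 → R5 fires; Z=7 R=5 D=4 E=1 P=9
Draw 7: a1=0.396, a2=8.456, a3=3.249, a4=1.940, a5=4.300, a0=18.341; τ=−ln(0.7718)/18.341=0.014 → t=0.139; u2·a0=0.1235·18.341=2.265; a1=0.396 < 2.265 ≤ a1+a2=8.852 → R2 fires; Z=8 R=6 D=3 E=1 P=9
Draw 8: a1=0.396, a2=7.248, a3=3.249, a4=2.328, a5=3.870, a0=17.091; τ=−ln(0.1126)/17.091=0.128 → t=0.267; u2·a0=0.0782·17.091=1.337; a1=0.396 < 1.337 ≤ a1+a2=7.644 → R2 fires; Z=9 R=7 D=2 E=1 P=9
Draw 9: a1=0.396, a2=5.436, a3=3.249, a4=2.716, a5=3.010, a0=14.807; τ=−ln(0.8699)/14.807=0.009 → t=0.277; u2·a0=0.2282·14.807=3.379; a1=0.396 < 3.379 ≤ a1+a2=5.832 → R2 fires; Z=10 R=8 D=1 E=1 P=9
Draw 10: a1=0.396, a2=3.020, a3=3.249, a4=3.104, a5=1.720, a0=11.489; τ=−ln(0.5077)/11.489=0.059 → t=0.336; u2·a0=0.4185·11.489=4.808; a1+a2=3.416 < 4.808 ≤ a1+…+a3=6.665 → R3 fires; Z=10 R=10 D=1 E=1 P=8
Draw 11: a1=0.396, a2=3.020, a3=2.888, a4=3.880, a5=2.150, a0=12.334; τ=−ln(0.3015)/12.334=0.097 → t=0.433; u2·a0=0.2940·12.334=3.626; a1+a2=3.416 < 3.626 ≤ a1+…+a3=6.304 → R3 fires; Z=10 R=12 D=1 E=1 P=7
Draw 12: a1=0.396, a2=3.020, a3=2.527, a4=4.656, a5=2.580, a0=13.179; τ=−ln(0.1478)/13.179=0.145 → t=0.578; u2·a0=0.8129·13.179=10.713; a1+…+a4=10.599 < 10.713 ≤ a1+…+a5=13.179 → R5 fires; Z=10 R=11 D=0 E=1 P=8
Draw 13: a1=0.396, a2=0.000, a3=2.888, a4=4.268, a5=0.000, a0=7.552; τ=−ln(0.9071)/7.552=0.013 → t=0.591; u2·a0=0.2380·7.552=1.797; a1+a2=0.396 < 1.797 ≤ a1+…+a3=3.284 → R3 fires; Z=10 R=13 D=0 E=1 P=7
Draw 14: a1=0.396, a2=0.000, a3=2.527, a4=5.044, a5=0.000, a0=7.967; τ=−ln(0.5909)/7.967=0.066 → t=0.657; u2·a0=0.0239·7.967=0.190 ≤ a1=0.396 → R1 fires; Z=10 R=14 D=1 E=0 P=7
Draw 15: a1=0.000, a2=3.020, a3=0.000, a4=0.000, a5=3.010, a0=6.030; τ=−ln(0.4590)/6.030=0.129 → t=0.786 > T=0.67: stop.
Read off Z at T=0.67: 10

Z at T = 10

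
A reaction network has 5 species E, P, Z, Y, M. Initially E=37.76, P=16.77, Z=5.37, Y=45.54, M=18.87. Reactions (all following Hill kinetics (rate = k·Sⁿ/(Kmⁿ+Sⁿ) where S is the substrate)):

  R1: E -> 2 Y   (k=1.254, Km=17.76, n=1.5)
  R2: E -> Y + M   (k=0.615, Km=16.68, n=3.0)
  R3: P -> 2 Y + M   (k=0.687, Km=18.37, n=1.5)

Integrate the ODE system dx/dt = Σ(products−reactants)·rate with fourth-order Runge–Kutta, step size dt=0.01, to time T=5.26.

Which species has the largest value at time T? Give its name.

Dominant species at T: Y

RK4 with dt=0.01: 526 steps to T=5.26. Trajectory (selected grid times):
t=0.00: E=37.76 P=16.77 Z=5.37 Y=45.54 M=18.87
t=0.58: E=36.88 P=16.59 Z=5.37 Y=47.33 M=19.38
t=1.17: E=36.00 P=16.40 Z=5.37 Y=49.14 M=19.90
t=1.75: E=35.14 P=16.22 Z=5.37 Y=50.90 M=20.40
t=2.34: E=34.27 P=16.03 Z=5.37 Y=52.68 M=20.91
t=2.92: E=33.43 P=15.86 Z=5.37 Y=54.41 M=21.41
t=3.51: E=32.58 P=15.68 Z=5.37 Y=56.15 M=21.91
t=4.09: E=31.75 P=15.50 Z=5.37 Y=57.84 M=22.40
t=4.68: E=30.91 P=15.33 Z=5.37 Y=59.55 M=22.89
t=5.26: E=30.10 P=15.15 Z=5.37 Y=61.20 M=23.37
At T=5.26: E=30.10 P=15.15 Z=5.37 Y=61.20 M=23.37; the largest is Y.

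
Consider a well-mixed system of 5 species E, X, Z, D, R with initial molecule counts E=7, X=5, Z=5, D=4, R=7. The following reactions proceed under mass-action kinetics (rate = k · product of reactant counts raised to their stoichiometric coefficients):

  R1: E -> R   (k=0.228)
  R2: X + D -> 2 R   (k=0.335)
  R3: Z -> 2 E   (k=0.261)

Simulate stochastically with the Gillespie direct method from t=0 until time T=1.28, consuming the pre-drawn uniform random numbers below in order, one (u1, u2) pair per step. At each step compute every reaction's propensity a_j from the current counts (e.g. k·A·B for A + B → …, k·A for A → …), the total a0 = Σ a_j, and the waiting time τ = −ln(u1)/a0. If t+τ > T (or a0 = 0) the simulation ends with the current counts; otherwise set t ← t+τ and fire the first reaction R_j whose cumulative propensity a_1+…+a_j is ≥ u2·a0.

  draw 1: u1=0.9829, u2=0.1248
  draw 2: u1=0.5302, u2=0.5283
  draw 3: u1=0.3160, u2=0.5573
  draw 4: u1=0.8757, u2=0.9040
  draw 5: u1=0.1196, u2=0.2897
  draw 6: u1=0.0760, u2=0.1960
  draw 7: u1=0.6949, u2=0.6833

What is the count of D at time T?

D at T = 2

t=0.000: E=7 X=5 Z=5 D=4 R=7
Draw 1: a1=1.596, a2=6.700, a3=1.305, a0=9.601; τ=−ln(0.9829)/9.601=0.002 → t=0.002; u2·a0=0.1248·9.601=1.198 ≤ a1=1.596 → R1 fires; E=6 X=5 Z=5 D=4 R=8
Draw 2: a1=1.368, a2=6.700, a3=1.305, a0=9.373; τ=−ln(0.5302)/9.373=0.068 → t=0.069; u2·a0=0.5283·9.373=4.952; a1=1.368 < 4.952 ≤ a1+a2=8.068 → R2 fires; E=6 X=4 Z=5 D=3 R=10
Draw 3: a1=1.368, a2=4.020, a3=1.305, a0=6.693; τ=−ln(0.3160)/6.693=0.172 → t=0.242; u2·a0=0.5573·6.693=3.730; a1=1.368 < 3.730 ≤ a1+a2=5.388 → R2 fires; E=6 X=3 Z=5 D=2 R=12
Draw 4: a1=1.368, a2=2.010, a3=1.305, a0=4.683; τ=−ln(0.8757)/4.683=0.028 → t=0.270; u2·a0=0.9040·4.683=4.233; a1+a2=3.378 < 4.233 ≤ a1+…+a3=4.683 → R3 fires; E=8 X=3 Z=4 D=2 R=12
Draw 5: a1=1.824, a2=2.010, a3=1.044, a0=4.878; τ=−ln(0.1196)/4.878=0.435 → t=0.705; u2·a0=0.2897·4.878=1.413 ≤ a1=1.824 → R1 fires; E=7 X=3 Z=4 D=2 R=13
Draw 6: a1=1.596, a2=2.010, a3=1.044, a0=4.650; τ=−ln(0.0760)/4.650=0.554 → t=1.259; u2·a0=0.1960·4.650=0.911 ≤ a1=1.596 → R1 fires; E=6 X=3 Z=4 D=2 R=14
Draw 7: a1=1.368, a2=2.010, a3=1.044, a0=4.422; τ=−ln(0.6949)/4.422=0.082 → t=1.342 > T=1.28: stop.
Read off D at T=1.28: 2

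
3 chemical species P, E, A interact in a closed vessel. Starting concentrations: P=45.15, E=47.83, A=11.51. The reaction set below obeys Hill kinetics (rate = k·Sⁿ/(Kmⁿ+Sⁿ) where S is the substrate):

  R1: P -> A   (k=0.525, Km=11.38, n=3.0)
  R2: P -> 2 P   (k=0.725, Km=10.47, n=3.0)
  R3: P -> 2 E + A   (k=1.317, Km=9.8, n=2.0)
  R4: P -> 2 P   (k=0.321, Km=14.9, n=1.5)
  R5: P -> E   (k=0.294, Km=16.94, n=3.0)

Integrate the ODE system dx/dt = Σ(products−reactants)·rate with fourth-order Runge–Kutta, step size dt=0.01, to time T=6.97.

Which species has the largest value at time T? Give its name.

Dominant species at T: E

RK4 with dt=0.01: 697 steps to T=6.97. Trajectory (selected grid times):
t=0.00: P=45.15 E=47.83 A=11.51
t=0.77: P=44.33 E=49.98 A=12.88
t=1.55: P=43.50 E=52.15 A=14.26
t=2.32: P=42.68 E=54.30 A=15.62
t=3.10: P=41.85 E=56.46 A=16.99
t=3.87: P=41.04 E=58.59 A=18.35
t=4.65: P=40.21 E=60.75 A=19.72
t=5.42: P=39.40 E=62.87 A=21.07
t=6.20: P=38.58 E=65.02 A=22.44
t=6.97: P=37.77 E=67.13 A=23.78
At T=6.97: P=37.77 E=67.13 A=23.78; the largest is E.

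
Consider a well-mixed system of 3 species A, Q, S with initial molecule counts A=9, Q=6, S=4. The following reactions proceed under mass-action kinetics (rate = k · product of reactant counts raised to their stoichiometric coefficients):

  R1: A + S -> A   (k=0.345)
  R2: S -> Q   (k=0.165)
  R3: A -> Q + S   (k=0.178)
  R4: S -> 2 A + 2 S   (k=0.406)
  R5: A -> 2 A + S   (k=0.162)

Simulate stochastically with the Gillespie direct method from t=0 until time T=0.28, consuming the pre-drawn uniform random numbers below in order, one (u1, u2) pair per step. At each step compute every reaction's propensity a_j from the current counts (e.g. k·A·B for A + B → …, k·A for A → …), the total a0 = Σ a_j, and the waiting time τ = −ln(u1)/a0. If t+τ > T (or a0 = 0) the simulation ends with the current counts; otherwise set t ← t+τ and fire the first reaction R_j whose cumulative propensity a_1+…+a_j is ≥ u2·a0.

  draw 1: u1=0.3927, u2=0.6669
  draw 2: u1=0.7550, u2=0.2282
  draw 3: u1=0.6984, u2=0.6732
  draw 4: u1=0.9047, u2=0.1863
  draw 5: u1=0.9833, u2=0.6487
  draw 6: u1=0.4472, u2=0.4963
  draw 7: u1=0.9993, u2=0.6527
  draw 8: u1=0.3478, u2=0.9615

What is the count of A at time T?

A at T = 6

t=0.000: A=9 Q=6 S=4
Draw 1: a1=12.420, a2=0.660, a3=1.602, a4=1.624, a5=1.458, a0=17.764; τ=−ln(0.3927)/17.764=0.053 → t=0.053; u2·a0=0.6669·17.764=11.847 ≤ a1=12.420 → R1 fires; A=9 Q=6 S=3
Draw 2: a1=9.315, a2=0.495, a3=1.602, a4=1.218, a5=1.458, a0=14.088; τ=−ln(0.7550)/14.088=0.020 → t=0.073; u2·a0=0.2282·14.088=3.215 ≤ a1=9.315 → R1 fires; A=9 Q=6 S=2
Draw 3: a1=6.210, a2=0.330, a3=1.602, a4=0.812, a5=1.458, a0=10.412; τ=−ln(0.6984)/10.412=0.034 → t=0.107; u2·a0=0.6732·10.412=7.009; a1+a2=6.540 < 7.009 ≤ a1+…+a3=8.142 → R3 fires; A=8 Q=7 S=3
Draw 4: a1=8.280, a2=0.495, a3=1.424, a4=1.218, a5=1.296, a0=12.713; τ=−ln(0.9047)/12.713=0.008 → t=0.115; u2·a0=0.1863·12.713=2.368 ≤ a1=8.280 → R1 fires; A=8 Q=7 S=2
Draw 5: a1=5.520, a2=0.330, a3=1.424, a4=0.812, a5=1.296, a0=9.382; τ=−ln(0.9833)/9.382=0.002 → t=0.117; u2·a0=0.6487·9.382=6.086; a1+a2=5.850 < 6.086 ≤ a1+…+a3=7.274 → R3 fires; A=7 Q=8 S=3
Draw 6: a1=7.245, a2=0.495, a3=1.246, a4=1.218, a5=1.134, a0=11.338; τ=−ln(0.4472)/11.338=0.071 → t=0.188; u2·a0=0.4963·11.338=5.627 ≤ a1=7.245 → R1 fires; A=7 Q=8 S=2
Draw 7: a1=4.830, a2=0.330, a3=1.246, a4=0.812, a5=1.134, a0=8.352; τ=−ln(0.9993)/8.352=0.000 → t=0.188; u2·a0=0.6527·8.352=5.451; a1+a2=5.160 < 5.451 ≤ a1+…+a3=6.406 → R3 fires; A=6 Q=9 S=3
Draw 8: a1=6.210, a2=0.495, a3=1.068, a4=1.218, a5=0.972, a0=9.963; τ=−ln(0.3478)/9.963=0.106 → t=0.294 > T=0.28: stop.
Read off A at T=0.28: 6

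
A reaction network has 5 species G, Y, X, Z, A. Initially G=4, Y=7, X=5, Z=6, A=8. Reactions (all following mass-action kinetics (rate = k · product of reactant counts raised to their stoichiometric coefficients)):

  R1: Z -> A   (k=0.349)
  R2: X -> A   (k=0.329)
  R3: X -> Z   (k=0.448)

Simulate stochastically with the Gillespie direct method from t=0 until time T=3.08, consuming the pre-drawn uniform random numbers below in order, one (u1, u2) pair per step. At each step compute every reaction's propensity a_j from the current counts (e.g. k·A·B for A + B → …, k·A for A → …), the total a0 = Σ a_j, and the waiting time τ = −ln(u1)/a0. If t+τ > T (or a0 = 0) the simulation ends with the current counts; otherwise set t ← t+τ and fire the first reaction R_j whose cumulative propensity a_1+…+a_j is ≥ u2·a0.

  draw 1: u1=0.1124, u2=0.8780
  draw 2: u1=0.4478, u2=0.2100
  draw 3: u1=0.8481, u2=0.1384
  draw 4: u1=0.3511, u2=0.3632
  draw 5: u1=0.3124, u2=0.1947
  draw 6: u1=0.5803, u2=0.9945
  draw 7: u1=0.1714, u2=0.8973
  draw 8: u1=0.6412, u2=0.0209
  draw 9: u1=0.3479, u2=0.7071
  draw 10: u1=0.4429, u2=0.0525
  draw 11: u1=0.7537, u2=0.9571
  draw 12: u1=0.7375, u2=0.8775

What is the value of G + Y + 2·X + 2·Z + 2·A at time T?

Value at T = 49

Check how each reaction changes W = G + Y + 2·X + 2·Z + 2·A (weight of products minus weight of reactants):
R1: Z -> A: (2·1) − (2·1) = 2 − 2 = 0
R2: X -> A: (2·1) − (2·1) = 2 − 2 = 0
R3: X -> Z: (2·1) − (2·1) = 2 − 2 = 0
Every reaction leaves W unchanged, so W is conserved and no simulation is needed: W(T) = W(0) = 4 + 7 + 2·5 + 2·6 + 2·8 = 49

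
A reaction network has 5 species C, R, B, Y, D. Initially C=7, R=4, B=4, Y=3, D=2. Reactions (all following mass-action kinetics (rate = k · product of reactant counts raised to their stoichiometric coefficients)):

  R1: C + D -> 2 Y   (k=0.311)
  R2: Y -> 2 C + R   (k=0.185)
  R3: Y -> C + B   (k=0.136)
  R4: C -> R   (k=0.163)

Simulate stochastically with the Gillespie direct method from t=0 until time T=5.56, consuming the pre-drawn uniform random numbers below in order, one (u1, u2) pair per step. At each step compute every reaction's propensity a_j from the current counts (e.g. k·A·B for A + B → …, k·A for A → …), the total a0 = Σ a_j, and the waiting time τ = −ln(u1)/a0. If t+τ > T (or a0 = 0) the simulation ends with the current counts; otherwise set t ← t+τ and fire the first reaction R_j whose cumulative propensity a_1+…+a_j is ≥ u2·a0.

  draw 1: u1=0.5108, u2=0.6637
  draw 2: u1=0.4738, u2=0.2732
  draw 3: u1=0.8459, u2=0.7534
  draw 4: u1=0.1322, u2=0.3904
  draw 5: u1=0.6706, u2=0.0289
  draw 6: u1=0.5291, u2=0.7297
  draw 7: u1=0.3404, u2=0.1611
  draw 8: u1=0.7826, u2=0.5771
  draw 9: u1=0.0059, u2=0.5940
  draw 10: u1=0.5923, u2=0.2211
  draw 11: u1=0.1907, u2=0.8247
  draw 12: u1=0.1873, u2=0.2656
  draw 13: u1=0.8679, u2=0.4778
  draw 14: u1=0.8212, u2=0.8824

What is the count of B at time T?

t=0.000: C=7 R=4 B=4 Y=3 D=2
Draw 1: a1=4.354, a2=0.555, a3=0.408, a4=1.141, a0=6.458; τ=−ln(0.5108)/6.458=0.104 → t=0.104; u2·a0=0.6637·6.458=4.286 ≤ a1=4.354 → R1 fires; C=6 R=4 B=4 Y=5 D=1
Draw 2: a1=1.866, a2=0.925, a3=0.680, a4=0.978, a0=4.449; τ=−ln(0.4738)/4.449=0.168 → t=0.272; u2·a0=0.2732·4.449=1.215 ≤ a1=1.866 → R1 fires; C=5 R=4 B=4 Y=7 D=0
Draw 3: a1=0.000, a2=1.295, a3=0.952, a4=0.815, a0=3.062; τ=−ln(0.8459)/3.062=0.055 → t=0.327; u2·a0=0.7534·3.062=2.307; a1+…+a3=2.247 < 2.307 ≤ a1+…+a4=3.062 → R4 fires; C=4 R=5 B=4 Y=7 D=0
Draw 4: a1=0.000, a2=1.295, a3=0.952, a4=0.652, a0=2.899; τ=−ln(0.1322)/2.899=0.698 → t=1.025; u2·a0=0.3904·2.899=1.132; a1=0.000 < 1.132 ≤ a1+a2=1.295 → R2 fires; C=6 R=6 B=4 Y=6 D=0
Draw 5: a1=0.000, a2=1.110, a3=0.816, a4=0.978, a0=2.904; τ=−ln(0.6706)/2.904=0.138 → t=1.162; u2·a0=0.0289·2.904=0.084; a1=0.000 < 0.084 ≤ a1+a2=1.110 → R2 fires; C=8 R=7 B=4 Y=5 D=0
Draw 6: a1=0.000, a2=0.925, a3=0.680, a4=1.304, a0=2.909; τ=−ln(0.5291)/2.909=0.219 → t=1.381; u2·a0=0.7297·2.909=2.123; a1+…+a3=1.605 < 2.123 ≤ a1+…+a4=2.909 → R4 fires; C=7 R=8 B=4 Y=5 D=0
Draw 7: a1=0.000, a2=0.925, a3=0.680, a4=1.141, a0=2.746; τ=−ln(0.3404)/2.746=0.392 → t=1.773; u2·a0=0.1611·2.746=0.442; a1=0.000 < 0.442 ≤ a1+a2=0.925 → R2 fires; C=9 R=9 B=4 Y=4 D=0
Draw 8: a1=0.000, a2=0.740, a3=0.544, a4=1.467, a0=2.751; τ=−ln(0.7826)/2.751=0.089 → t=1.863; u2·a0=0.5771·2.751=1.588; a1+…+a3=1.284 < 1.588 ≤ a1+…+a4=2.751 → R4 fires; C=8 R=10 B=4 Y=4 D=0
Draw 9: a1=0.000, a2=0.740, a3=0.544, a4=1.304, a0=2.588; τ=−ln(0.0059)/2.588=1.983 → t=3.846; u2·a0=0.5940·2.588=1.537; a1+…+a3=1.284 < 1.537 ≤ a1+…+a4=2.588 → R4 fires; C=7 R=11 B=4 Y=4 D=0
Draw 10: a1=0.000, a2=0.740, a3=0.544, a4=1.141, a0=2.425; τ=−ln(0.5923)/2.425=0.216 → t=4.062; u2·a0=0.2211·2.425=0.536; a1=0.000 < 0.536 ≤ a1+a2=0.740 → R2 fires; C=9 R=12 B=4 Y=3 D=0
Draw 11: a1=0.000, a2=0.555, a3=0.408, a4=1.467, a0=2.430; τ=−ln(0.1907)/2.430=0.682 → t=4.744; u2·a0=0.8247·2.430=2.004; a1+…+a3=0.963 < 2.004 ≤ a1+…+a4=2.430 → R4 fires; C=8 R=13 B=4 Y=3 D=0
Draw 12: a1=0.000, a2=0.555, a3=0.408, a4=1.304, a0=2.267; τ=−ln(0.1873)/2.267=0.739 → t=5.483; u2·a0=0.2656·2.267=0.602; a1+a2=0.555 < 0.602 ≤ a1+…+a3=0.963 → R3 fires; C=9 R=13 B=5 Y=2 D=0
Draw 13: a1=0.000, a2=0.370, a3=0.272, a4=1.467, a0=2.109; τ=−ln(0.8679)/2.109=0.067 → t=5.550; u2·a0=0.4778·2.109=1.008; a1+…+a3=0.642 < 1.008 ≤ a1+…+a4=2.109 → R4 fires; C=8 R=14 B=5 Y=2 D=0
Draw 14: a1=0.000, a2=0.370, a3=0.272, a4=1.304, a0=1.946; τ=−ln(0.8212)/1.946=0.101 → t=5.651 > T=5.56: stop.
Read off B at T=5.56: 5

B at T = 5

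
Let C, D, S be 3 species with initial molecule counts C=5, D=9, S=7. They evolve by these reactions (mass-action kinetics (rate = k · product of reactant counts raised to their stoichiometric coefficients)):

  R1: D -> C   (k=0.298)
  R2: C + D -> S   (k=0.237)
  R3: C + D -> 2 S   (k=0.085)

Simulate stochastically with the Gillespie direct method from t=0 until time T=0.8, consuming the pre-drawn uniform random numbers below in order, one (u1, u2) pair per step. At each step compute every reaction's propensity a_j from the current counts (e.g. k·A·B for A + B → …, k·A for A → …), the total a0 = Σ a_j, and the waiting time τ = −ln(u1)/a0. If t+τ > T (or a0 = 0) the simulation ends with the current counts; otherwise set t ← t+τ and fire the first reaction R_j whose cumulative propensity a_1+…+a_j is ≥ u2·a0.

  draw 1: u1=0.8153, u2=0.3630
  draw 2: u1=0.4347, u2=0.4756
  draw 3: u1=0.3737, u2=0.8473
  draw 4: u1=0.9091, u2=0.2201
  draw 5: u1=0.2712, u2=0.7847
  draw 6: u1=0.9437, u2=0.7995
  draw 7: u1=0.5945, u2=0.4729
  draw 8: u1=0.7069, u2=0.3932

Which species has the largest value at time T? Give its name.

t=0.000: C=5 D=9 S=7
Draw 1: a1=2.682, a2=10.665, a3=3.825, a0=17.172; τ=−ln(0.8153)/17.172=0.012 → t=0.012; u2·a0=0.3630·17.172=6.233; a1=2.682 < 6.233 ≤ a1+a2=13.347 → R2 fires; C=4 D=8 S=8
Draw 2: a1=2.384, a2=7.584, a3=2.720, a0=12.688; τ=−ln(0.4347)/12.688=0.066 → t=0.078; u2·a0=0.4756·12.688=6.034; a1=2.384 < 6.034 ≤ a1+a2=9.968 → R2 fires; C=3 D=7 S=9
Draw 3: a1=2.086, a2=4.977, a3=1.785, a0=8.848; τ=−ln(0.3737)/8.848=0.111 → t=0.189; u2·a0=0.8473·8.848=7.497; a1+a2=7.063 < 7.497 ≤ a1+…+a3=8.848 → R3 fires; C=2 D=6 S=11
Draw 4: a1=1.788, a2=2.844, a3=1.020, a0=5.652; τ=−ln(0.9091)/5.652=0.017 → t=0.206; u2·a0=0.2201·5.652=1.244 ≤ a1=1.788 → R1 fires; C=3 D=5 S=11
Draw 5: a1=1.490, a2=3.555, a3=1.275, a0=6.320; τ=−ln(0.2712)/6.320=0.206 → t=0.412; u2·a0=0.7847·6.320=4.959; a1=1.490 < 4.959 ≤ a1+a2=5.045 → R2 fires; C=2 D=4 S=12
Draw 6: a1=1.192, a2=1.896, a3=0.680, a0=3.768; τ=−ln(0.9437)/3.768=0.015 → t=0.428; u2·a0=0.7995·3.768=3.013; a1=1.192 < 3.013 ≤ a1+a2=3.088 → R2 fires; C=1 D=3 S=13
Draw 7: a1=0.894, a2=0.711, a3=0.255, a0=1.860; τ=−ln(0.5945)/1.860=0.280 → t=0.707; u2·a0=0.4729·1.860=0.880 ≤ a1=0.894 → R1 fires; C=2 D=2 S=13
Draw 8: a1=0.596, a2=0.948, a3=0.340, a0=1.884; τ=−ln(0.7069)/1.884=0.184 → t=0.891 > T=0.8: stop.
At T=0.8: C=2 D=2 S=13; the largest is S.

Dominant species at T: S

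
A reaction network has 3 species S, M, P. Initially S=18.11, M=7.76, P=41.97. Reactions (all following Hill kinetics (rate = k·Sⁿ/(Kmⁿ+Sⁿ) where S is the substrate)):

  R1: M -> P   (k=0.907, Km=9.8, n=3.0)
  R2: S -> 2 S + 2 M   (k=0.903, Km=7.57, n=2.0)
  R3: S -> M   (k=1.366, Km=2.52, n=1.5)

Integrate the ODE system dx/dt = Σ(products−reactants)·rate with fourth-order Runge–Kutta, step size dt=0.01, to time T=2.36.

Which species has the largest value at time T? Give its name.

Dominant species at T: P

RK4 with dt=0.01: 236 steps to T=2.36. Trajectory (selected grid times):
t=0.00: S=18.11 M=7.76 P=41.97
t=0.26: S=17.97 M=8.41 P=42.05
t=0.52: S=17.83 M=9.05 P=42.15
t=0.79: S=17.69 M=9.70 P=42.27
t=1.05: S=17.55 M=10.31 P=42.39
t=1.31: S=17.41 M=10.91 P=42.52
t=1.57: S=17.27 M=11.50 P=42.66
t=1.84: S=17.13 M=12.10 P=42.82
t=2.10: S=16.99 M=12.67 P=42.97
t=2.36: S=16.85 M=13.24 P=43.14
At T=2.36: S=16.85 M=13.24 P=43.14; the largest is P.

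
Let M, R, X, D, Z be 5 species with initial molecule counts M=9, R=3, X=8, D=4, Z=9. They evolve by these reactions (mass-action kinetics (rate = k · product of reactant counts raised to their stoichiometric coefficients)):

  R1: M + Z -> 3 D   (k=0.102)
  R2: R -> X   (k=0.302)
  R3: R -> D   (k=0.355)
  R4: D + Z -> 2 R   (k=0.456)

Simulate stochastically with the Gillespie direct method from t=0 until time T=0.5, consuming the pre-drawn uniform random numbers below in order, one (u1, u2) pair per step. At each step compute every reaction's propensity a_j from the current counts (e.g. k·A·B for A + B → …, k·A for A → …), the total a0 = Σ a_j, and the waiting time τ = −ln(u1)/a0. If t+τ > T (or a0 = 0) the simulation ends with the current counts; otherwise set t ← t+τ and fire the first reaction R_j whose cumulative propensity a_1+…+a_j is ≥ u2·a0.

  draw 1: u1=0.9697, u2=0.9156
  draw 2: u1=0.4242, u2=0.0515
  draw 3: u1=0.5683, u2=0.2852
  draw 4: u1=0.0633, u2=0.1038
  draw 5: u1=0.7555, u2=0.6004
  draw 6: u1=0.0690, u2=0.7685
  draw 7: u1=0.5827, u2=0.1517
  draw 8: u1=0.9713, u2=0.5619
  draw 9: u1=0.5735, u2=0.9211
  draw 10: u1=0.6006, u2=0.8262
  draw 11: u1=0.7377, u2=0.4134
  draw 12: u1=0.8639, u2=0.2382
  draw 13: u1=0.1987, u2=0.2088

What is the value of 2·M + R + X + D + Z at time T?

Check how each reaction changes W = 2·M + R + X + D + Z (weight of products minus weight of reactants):
R1: M + Z -> 3 D: (1·3) − (2·1 + 1·1) = 3 − 3 = 0
R2: R -> X: (1·1) − (1·1) = 1 − 1 = 0
R3: R -> D: (1·1) − (1·1) = 1 − 1 = 0
R4: D + Z -> 2 R: (1·2) − (1·1 + 1·1) = 2 − 2 = 0
Every reaction leaves W unchanged, so W is conserved and no simulation is needed: W(T) = W(0) = 2·9 + 3 + 8 + 4 + 9 = 42

Value at T = 42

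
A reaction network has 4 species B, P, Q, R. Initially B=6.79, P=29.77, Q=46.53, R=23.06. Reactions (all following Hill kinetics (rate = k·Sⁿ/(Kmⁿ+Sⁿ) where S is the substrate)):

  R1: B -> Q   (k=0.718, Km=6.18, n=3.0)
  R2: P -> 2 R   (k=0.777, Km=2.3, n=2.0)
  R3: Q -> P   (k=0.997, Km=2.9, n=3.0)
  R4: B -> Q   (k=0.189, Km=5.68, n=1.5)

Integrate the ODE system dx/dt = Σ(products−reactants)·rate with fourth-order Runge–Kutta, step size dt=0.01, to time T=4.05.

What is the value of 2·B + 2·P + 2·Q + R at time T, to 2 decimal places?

Value at T = 189.24

Check how each reaction changes W = 2·B + 2·P + 2·Q + R (weight of products minus weight of reactants):
R1: B -> Q: (2·1) − (2·1) = 2 − 2 = 0
R2: P -> 2 R: (1·2) − (2·1) = 2 − 2 = 0
R3: Q -> P: (2·1) − (2·1) = 2 − 2 = 0
R4: B -> Q: (2·1) − (2·1) = 2 − 2 = 0
Every reaction leaves W unchanged, so W is conserved and no simulation is needed: W(T) = W(0) = 2·6.79 + 2·29.77 + 2·46.53 + 23.06 = 189.24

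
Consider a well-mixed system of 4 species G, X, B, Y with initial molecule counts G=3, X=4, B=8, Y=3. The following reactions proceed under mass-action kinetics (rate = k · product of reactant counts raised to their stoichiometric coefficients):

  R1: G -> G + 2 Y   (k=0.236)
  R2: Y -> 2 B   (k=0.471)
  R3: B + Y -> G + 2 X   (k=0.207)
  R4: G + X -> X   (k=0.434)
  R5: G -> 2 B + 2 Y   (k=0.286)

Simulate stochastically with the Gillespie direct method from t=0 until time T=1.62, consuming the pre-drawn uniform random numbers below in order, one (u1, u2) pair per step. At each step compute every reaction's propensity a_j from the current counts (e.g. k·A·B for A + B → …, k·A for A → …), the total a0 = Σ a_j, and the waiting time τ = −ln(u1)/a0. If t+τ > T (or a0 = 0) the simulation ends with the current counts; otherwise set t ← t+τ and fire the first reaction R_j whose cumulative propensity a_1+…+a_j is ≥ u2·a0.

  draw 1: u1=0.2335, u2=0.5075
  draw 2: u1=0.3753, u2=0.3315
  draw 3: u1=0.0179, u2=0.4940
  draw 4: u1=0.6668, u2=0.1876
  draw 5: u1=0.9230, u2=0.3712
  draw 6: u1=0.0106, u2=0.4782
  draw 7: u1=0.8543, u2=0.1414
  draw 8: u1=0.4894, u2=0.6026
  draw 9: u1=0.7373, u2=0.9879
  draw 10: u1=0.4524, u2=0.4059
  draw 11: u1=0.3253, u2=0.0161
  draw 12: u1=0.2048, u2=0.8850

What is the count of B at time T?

t=0.000: G=3 X=4 B=8 Y=3
Draw 1: a1=0.708, a2=1.413, a3=4.968, a4=5.208, a5=0.858, a0=13.155; τ=−ln(0.2335)/13.155=0.111 → t=0.111; u2·a0=0.5075·13.155=6.676; a1+a2=2.121 < 6.676 ≤ a1+…+a3=7.089 → R3 fires; G=4 X=6 B=7 Y=2
Draw 2: a1=0.944, a2=0.942, a3=2.898, a4=10.416, a5=1.144, a0=16.344; τ=−ln(0.3753)/16.344=0.060 → t=0.171; u2·a0=0.3315·16.344=5.418; a1+…+a3=4.784 < 5.418 ≤ a1+…+a4=15.200 → R4 fires; G=3 X=6 B=7 Y=2
Draw 3: a1=0.708, a2=0.942, a3=2.898, a4=7.812, a5=0.858, a0=13.218; τ=−ln(0.0179)/13.218=0.304 → t=0.475; u2·a0=0.4940·13.218=6.530; a1+…+a3=4.548 < 6.530 ≤ a1+…+a4=12.360 → R4 fires; G=2 X=6 B=7 Y=2
Draw 4: a1=0.472, a2=0.942, a3=2.898, a4=5.208, a5=0.572, a0=10.092; τ=−ln(0.6668)/10.092=0.040 → t=0.515; u2·a0=0.1876·10.092=1.893; a1+a2=1.414 < 1.893 ≤ a1+…+a3=4.312 → R3 fires; G=3 X=8 B=6 Y=1
Draw 5: a1=0.708, a2=0.471, a3=1.242, a4=10.416, a5=0.858, a0=13.695; τ=−ln(0.9230)/13.695=0.006 → t=0.521; u2·a0=0.3712·13.695=5.084; a1+…+a3=2.421 < 5.084 ≤ a1+…+a4=12.837 → R4 fires; G=2 X=8 B=6 Y=1
Draw 6: a1=0.472, a2=0.471, a3=1.242, a4=6.944, a5=0.572, a0=9.701; τ=−ln(0.0106)/9.701=0.469 → t=0.990; u2·a0=0.4782·9.701=4.639; a1+…+a3=2.185 < 4.639 ≤ a1+…+a4=9.129 → R4 fires; G=1 X=8 B=6 Y=1
Draw 7: a1=0.236, a2=0.471, a3=1.242, a4=3.472, a5=0.286, a0=5.707; τ=−ln(0.8543)/5.707=0.028 → t=1.017; u2·a0=0.1414·5.707=0.807; a1+a2=0.707 < 0.807 ≤ a1+…+a3=1.949 → R3 fires; G=2 X=10 B=5 Y=0
Draw 8: a1=0.472, a2=0.000, a3=0.000, a4=8.680, a5=0.572, a0=9.724; τ=−ln(0.4894)/9.724=0.073 → t=1.091; u2·a0=0.6026·9.724=5.860; a1+…+a3=0.472 < 5.860 ≤ a1+…+a4=9.152 → R4 fires; G=1 X=10 B=5 Y=0
Draw 9: a1=0.236, a2=0.000, a3=0.000, a4=4.340, a5=0.286, a0=4.862; τ=−ln(0.7373)/4.862=0.063 → t=1.153; u2·a0=0.9879·4.862=4.803; a1+…+a4=4.576 < 4.803 ≤ a1+…+a5=4.862 → R5 fires; G=0 X=10 B=7 Y=2
Draw 10: a1=0.000, a2=0.942, a3=2.898, a4=0.000, a5=0.000, a0=3.840; τ=−ln(0.4524)/3.840=0.207 → t=1.360; u2·a0=0.4059·3.840=1.559; a1+a2=0.942 < 1.559 ≤ a1+…+a3=3.840 → R3 fires; G=1 X=12 B=6 Y=1
Draw 11: a1=0.236, a2=0.471, a3=1.242, a4=5.208, a5=0.286, a0=7.443; τ=−ln(0.3253)/7.443=0.151 → t=1.511; u2·a0=0.0161·7.443=0.120 ≤ a1=0.236 → R1 fires; G=1 X=12 B=6 Y=3
Draw 12: a1=0.236, a2=1.413, a3=3.726, a4=5.208, a5=0.286, a0=10.869; τ=−ln(0.2048)/10.869=0.146 → t=1.657 > T=1.62: stop.
Read off B at T=1.62: 6

B at T = 6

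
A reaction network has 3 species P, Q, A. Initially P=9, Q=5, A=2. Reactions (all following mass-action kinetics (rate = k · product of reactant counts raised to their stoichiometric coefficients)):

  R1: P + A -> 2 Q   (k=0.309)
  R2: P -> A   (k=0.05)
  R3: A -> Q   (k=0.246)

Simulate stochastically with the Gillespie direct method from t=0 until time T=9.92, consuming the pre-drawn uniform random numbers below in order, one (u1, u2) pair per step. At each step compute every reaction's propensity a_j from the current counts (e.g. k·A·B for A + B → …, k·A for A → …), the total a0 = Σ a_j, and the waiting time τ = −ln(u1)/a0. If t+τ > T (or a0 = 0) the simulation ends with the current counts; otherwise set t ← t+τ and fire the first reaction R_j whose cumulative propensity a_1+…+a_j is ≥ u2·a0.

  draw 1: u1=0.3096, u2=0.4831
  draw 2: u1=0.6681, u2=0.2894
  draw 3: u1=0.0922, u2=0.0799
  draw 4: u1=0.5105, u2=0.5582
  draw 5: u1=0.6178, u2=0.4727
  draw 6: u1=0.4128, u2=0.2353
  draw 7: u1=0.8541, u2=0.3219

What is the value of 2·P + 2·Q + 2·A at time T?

Value at T = 32

Check how each reaction changes W = 2·P + 2·Q + 2·A (weight of products minus weight of reactants):
R1: P + A -> 2 Q: (2·2) − (2·1 + 2·1) = 4 − 4 = 0
R2: P -> A: (2·1) − (2·1) = 2 − 2 = 0
R3: A -> Q: (2·1) − (2·1) = 2 − 2 = 0
Every reaction leaves W unchanged, so W is conserved and no simulation is needed: W(T) = W(0) = 2·9 + 2·5 + 2·2 = 32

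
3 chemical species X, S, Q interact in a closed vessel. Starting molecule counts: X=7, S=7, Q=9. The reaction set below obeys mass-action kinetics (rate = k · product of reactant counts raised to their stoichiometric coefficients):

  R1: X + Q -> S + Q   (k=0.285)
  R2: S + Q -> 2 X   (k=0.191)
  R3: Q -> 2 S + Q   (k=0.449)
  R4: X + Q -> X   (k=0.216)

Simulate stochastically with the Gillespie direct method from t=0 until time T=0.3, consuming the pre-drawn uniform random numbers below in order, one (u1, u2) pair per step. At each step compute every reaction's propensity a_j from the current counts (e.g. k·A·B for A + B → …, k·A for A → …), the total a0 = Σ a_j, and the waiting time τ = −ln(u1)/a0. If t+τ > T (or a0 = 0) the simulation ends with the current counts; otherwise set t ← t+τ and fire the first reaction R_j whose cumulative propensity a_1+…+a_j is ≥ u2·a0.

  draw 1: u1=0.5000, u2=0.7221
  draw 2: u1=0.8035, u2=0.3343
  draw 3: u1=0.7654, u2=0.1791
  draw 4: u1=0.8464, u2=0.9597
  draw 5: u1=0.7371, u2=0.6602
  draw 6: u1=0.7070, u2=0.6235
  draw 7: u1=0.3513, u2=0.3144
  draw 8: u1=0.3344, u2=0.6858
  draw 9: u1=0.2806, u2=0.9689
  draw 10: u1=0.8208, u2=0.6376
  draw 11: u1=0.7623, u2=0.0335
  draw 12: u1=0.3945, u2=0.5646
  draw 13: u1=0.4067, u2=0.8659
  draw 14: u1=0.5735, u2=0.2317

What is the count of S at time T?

t=0.000: X=7 S=7 Q=9
Draw 1: a1=17.955, a2=12.033, a3=4.041, a4=13.608, a0=47.637; τ=−ln(0.5000)/47.637=0.015 → t=0.015; u2·a0=0.7221·47.637=34.399; a1+…+a3=34.029 < 34.399 ≤ a1+…+a4=47.637 → R4 fires; X=7 S=7 Q=8
Draw 2: a1=15.960, a2=10.696, a3=3.592, a4=12.096, a0=42.344; τ=−ln(0.8035)/42.344=0.005 → t=0.020; u2·a0=0.3343·42.344=14.156 ≤ a1=15.960 → R1 fires; X=6 S=8 Q=8
Draw 3: a1=13.680, a2=12.224, a3=3.592, a4=10.368, a0=39.864; τ=−ln(0.7654)/39.864=0.007 → t=0.026; u2·a0=0.1791·39.864=7.140 ≤ a1=13.680 → R1 fires; X=5 S=9 Q=8
Draw 4: a1=11.400, a2=13.752, a3=3.592, a4=8.640, a0=37.384; τ=−ln(0.8464)/37.384=0.004 → t=0.031; u2·a0=0.9597·37.384=35.877; a1+…+a3=28.744 < 35.877 ≤ a1+…+a4=37.384 → R4 fires; X=5 S=9 Q=7
Draw 5: a1=9.975, a2=12.033, a3=3.143, a4=7.560, a0=32.711; τ=−ln(0.7371)/32.711=0.009 → t=0.040; u2·a0=0.6602·32.711=21.596; a1=9.975 < 21.596 ≤ a1+a2=22.008 → R2 fires; X=7 S=8 Q=6
Draw 6: a1=11.970, a2=9.168, a3=2.694, a4=9.072, a0=32.904; τ=−ln(0.7070)/32.904=0.011 → t=0.051; u2·a0=0.6235·32.904=20.516; a1=11.970 < 20.516 ≤ a1+a2=21.138 → R2 fires; X=9 S=7 Q=5
Draw 7: a1=12.825, a2=6.685, a3=2.245, a4=9.720, a0=31.475; τ=−ln(0.3513)/31.475=0.033 → t=0.084; u2·a0=0.3144·31.475=9.896 ≤ a1=12.825 → R1 fires; X=8 S=8 Q=5
Draw 8: a1=11.400, a2=7.640, a3=2.245, a4=8.640, a0=29.925; τ=−ln(0.3344)/29.925=0.037 → t=0.121; u2·a0=0.6858·29.925=20.523; a1+a2=19.040 < 20.523 ≤ a1+…+a3=21.285 → R3 fires; X=8 S=10 Q=5
Draw 9: a1=11.400, a2=9.550, a3=2.245, a4=8.640, a0=31.835; τ=−ln(0.2806)/31.835=0.040 → t=0.161; u2·a0=0.9689·31.835=30.845; a1+…+a3=23.195 < 30.845 ≤ a1+…+a4=31.835 → R4 fires; X=8 S=10 Q=4
Draw 10: a1=9.120, a2=7.640, a3=1.796, a4=6.912, a0=25.468; τ=−ln(0.8208)/25.468=0.008 → t=0.168; u2·a0=0.6376·25.468=16.238; a1=9.120 < 16.238 ≤ a1+a2=16.760 → R2 fires; X=10 S=9 Q=3
Draw 11: a1=8.550, a2=5.157, a3=1.347, a4=6.480, a0=21.534; τ=−ln(0.7623)/21.534=0.013 → t=0.181; u2·a0=0.0335·21.534=0.721 ≤ a1=8.550 → R1 fires; X=9 S=10 Q=3
Draw 12: a1=7.695, a2=5.730, a3=1.347, a4=5.832, a0=20.604; τ=−ln(0.3945)/20.604=0.045 → t=0.226; u2·a0=0.5646·20.604=11.633; a1=7.695 < 11.633 ≤ a1+a2=13.425 → R2 fires; X=11 S=9 Q=2
Draw 13: a1=6.270, a2=3.438, a3=0.898, a4=4.752, a0=15.358; τ=−ln(0.4067)/15.358=0.059 → t=0.285; u2·a0=0.8659·15.358=13.298; a1+…+a3=10.606 < 13.298 ≤ a1+…+a4=15.358 → R4 fires; X=11 S=9 Q=1
Draw 14: a1=3.135, a2=1.719, a3=0.449, a4=2.376, a0=7.679; τ=−ln(0.5735)/7.679=0.072 → t=0.357 > T=0.3: stop.
Read off S at T=0.3: 9

S at T = 9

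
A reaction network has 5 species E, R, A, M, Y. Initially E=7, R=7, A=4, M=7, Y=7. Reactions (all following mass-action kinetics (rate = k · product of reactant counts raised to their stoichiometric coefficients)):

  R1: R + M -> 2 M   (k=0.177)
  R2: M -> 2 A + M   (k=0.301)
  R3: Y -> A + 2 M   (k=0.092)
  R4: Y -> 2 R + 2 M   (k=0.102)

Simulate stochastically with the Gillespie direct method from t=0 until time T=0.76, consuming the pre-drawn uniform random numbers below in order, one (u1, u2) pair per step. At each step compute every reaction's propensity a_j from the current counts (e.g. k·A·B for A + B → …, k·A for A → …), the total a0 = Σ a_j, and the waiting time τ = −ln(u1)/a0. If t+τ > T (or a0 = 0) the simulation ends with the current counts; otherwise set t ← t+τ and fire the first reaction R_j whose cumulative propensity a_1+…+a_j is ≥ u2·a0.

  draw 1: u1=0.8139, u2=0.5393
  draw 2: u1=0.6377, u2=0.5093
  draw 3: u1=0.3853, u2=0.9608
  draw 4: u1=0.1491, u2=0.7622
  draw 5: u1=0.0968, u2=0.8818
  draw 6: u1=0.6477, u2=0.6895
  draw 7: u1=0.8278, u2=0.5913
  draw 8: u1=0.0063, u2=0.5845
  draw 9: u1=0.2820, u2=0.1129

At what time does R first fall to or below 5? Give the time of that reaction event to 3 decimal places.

t=0.000: E=7 R=7 A=4 M=7 Y=7
Draw 1: a1=8.673, a2=2.107, a3=0.644, a4=0.714, a0=12.138; τ=−ln(0.8139)/12.138=0.017 → t=0.017; u2·a0=0.5393·12.138=6.546 ≤ a1=8.673 → R1 fires; E=7 R=6 A=4 M=8 Y=7
Draw 2: a1=8.496, a2=2.408, a3=0.644, a4=0.714, a0=12.262; τ=−ln(0.6377)/12.262=0.037 → t=0.054; u2·a0=0.5093·12.262=6.245 ≤ a1=8.496 → R1 fires; E=7 R=5 A=4 M=9 Y=7
Draw 3: a1=7.965, a2=2.709, a3=0.644, a4=0.714, a0=12.032; τ=−ln(0.3853)/12.032=0.079 → t=0.133; u2·a0=0.9608·12.032=11.560; a1+…+a3=11.318 < 11.560 ≤ a1+…+a4=12.032 → R4 fires; E=7 R=7 A=4 M=11 Y=6
Draw 4: a1=13.629, a2=3.311, a3=0.552, a4=0.612, a0=18.104; τ=−ln(0.1491)/18.104=0.105 → t=0.238; u2·a0=0.7622·18.104=13.799; a1=13.629 < 13.799 ≤ a1+a2=16.940 → R2 fires; E=7 R=7 A=6 M=11 Y=6
Draw 5: a1=13.629, a2=3.311, a3=0.552, a4=0.612, a0=18.104; τ=−ln(0.0968)/18.104=0.129 → t=0.367; u2·a0=0.8818·18.104=15.964; a1=13.629 < 15.964 ≤ a1+a2=16.940 → R2 fires; E=7 R=7 A=8 M=11 Y=6
Draw 6: a1=13.629, a2=3.311, a3=0.552, a4=0.612, a0=18.104; τ=−ln(0.6477)/18.104=0.024 → t=0.391; u2·a0=0.6895·18.104=12.483 ≤ a1=13.629 → R1 fires; E=7 R=6 A=8 M=12 Y=6
Draw 7: a1=12.744, a2=3.612, a3=0.552, a4=0.612, a0=17.520; τ=−ln(0.8278)/17.520=0.011 → t=0.402; u2·a0=0.5913·17.520=10.360 ≤ a1=12.744 → R1 fires; E=7 R=5 A=8 M=13 Y=6
Draw 8: a1=11.505, a2=3.913, a3=0.552, a4=0.612, a0=16.582; τ=−ln(0.0063)/16.582=0.306 → t=0.707; u2·a0=0.5845·16.582=9.692 ≤ a1=11.505 → R1 fires; E=7 R=4 A=8 M=14 Y=6
Draw 9: a1=9.912, a2=4.214, a3=0.552, a4=0.612, a0=15.290; τ=−ln(0.2820)/15.290=0.083 → t=0.790 > T=0.76: stop.
R first becomes ≤ 5 when it reaches 5 at the event at t=0.054.

Threshold first reached at t = 0.054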